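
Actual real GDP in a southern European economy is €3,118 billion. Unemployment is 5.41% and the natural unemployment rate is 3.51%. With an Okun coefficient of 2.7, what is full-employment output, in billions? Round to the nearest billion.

Unemployment gap = 5.41 - 3.51 = 1.9 points, so output gap = -2.7 × 1.9 = -5.13%.
Since Y = Y* × (1 + gap/100), Y* = 3118/0.9487 ≈ 3287 billion.

€3,287 billion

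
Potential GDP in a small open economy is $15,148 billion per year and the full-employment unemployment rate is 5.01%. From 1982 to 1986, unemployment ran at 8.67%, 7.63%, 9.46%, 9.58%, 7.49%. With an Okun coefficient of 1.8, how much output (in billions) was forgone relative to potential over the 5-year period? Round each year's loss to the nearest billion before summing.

Year 1982: gap = -1.8 × (8.67 - 5.01) = -6.588%, loss ≈ 15148 × 6.588/100 ≈ 998.
Year 1983: gap = -1.8 × (7.63 - 5.01) = -4.716%, loss ≈ 15148 × 4.716/100 ≈ 714.
Year 1984: gap = -1.8 × (9.46 - 5.01) = -8.01%, loss ≈ 15148 × 8.01/100 ≈ 1213.
Year 1985: gap = -1.8 × (9.58 - 5.01) = -8.226%, loss ≈ 15148 × 8.226/100 ≈ 1246.
Year 1986: gap = -1.8 × (7.49 - 5.01) = -4.464%, loss ≈ 15148 × 4.464/100 ≈ 676.
Total lost output = 998 + 714 + 1213 + 1246 + 676 = 4847 billion.

$4,847 billion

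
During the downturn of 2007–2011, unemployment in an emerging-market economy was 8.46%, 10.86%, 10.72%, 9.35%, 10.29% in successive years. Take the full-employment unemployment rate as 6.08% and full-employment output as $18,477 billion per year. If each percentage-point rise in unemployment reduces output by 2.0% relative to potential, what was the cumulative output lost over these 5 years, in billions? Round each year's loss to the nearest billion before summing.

Year 2007: gap = -2.0 × (8.46 - 6.08) = -4.76%, loss ≈ 18477 × 4.76/100 ≈ 880.
Year 2008: gap = -2.0 × (10.86 - 6.08) = -9.56%, loss ≈ 18477 × 9.56/100 ≈ 1766.
Year 2009: gap = -2.0 × (10.72 - 6.08) = -9.28%, loss ≈ 18477 × 9.28/100 ≈ 1715.
Year 2010: gap = -2.0 × (9.35 - 6.08) = -6.54%, loss ≈ 18477 × 6.54/100 ≈ 1208.
Year 2011: gap = -2.0 × (10.29 - 6.08) = -8.42%, loss ≈ 18477 × 8.42/100 ≈ 1556.
Total lost output = 880 + 1766 + 1715 + 1208 + 1556 = 7125 billion.

$7,125 billion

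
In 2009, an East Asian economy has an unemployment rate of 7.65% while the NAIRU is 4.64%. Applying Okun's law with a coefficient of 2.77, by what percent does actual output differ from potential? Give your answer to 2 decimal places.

The unemployment gap is 7.65 - 4.64 = 3.01 percentage points.
Okun's law gives an output gap of -2.77 × 3.01 = -8.3377%, i.e. 8.34% below potential.

-8.34%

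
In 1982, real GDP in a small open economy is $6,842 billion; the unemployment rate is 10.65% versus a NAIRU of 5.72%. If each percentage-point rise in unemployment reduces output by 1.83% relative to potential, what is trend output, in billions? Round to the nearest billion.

Unemployment gap = 10.65 - 5.72 = 4.93 points, so output gap = -1.83 × 4.93 = -9.0219%.
Since Y = Y* × (1 + gap/100), Y* = 6842/0.909781 ≈ 7520 billion.

$7,520 billion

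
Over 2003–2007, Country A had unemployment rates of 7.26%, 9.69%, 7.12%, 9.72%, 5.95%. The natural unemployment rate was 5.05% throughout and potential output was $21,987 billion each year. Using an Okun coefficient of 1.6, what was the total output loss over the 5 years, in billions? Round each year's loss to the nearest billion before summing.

Year 2003: gap = -1.6 × (7.26 - 5.05) = -3.536%, loss ≈ 21987 × 3.536/100 ≈ 777.
Year 2004: gap = -1.6 × (9.69 - 5.05) = -7.424%, loss ≈ 21987 × 7.424/100 ≈ 1632.
Year 2005: gap = -1.6 × (7.12 - 5.05) = -3.312%, loss ≈ 21987 × 3.312/100 ≈ 728.
Year 2006: gap = -1.6 × (9.72 - 5.05) = -7.472%, loss ≈ 21987 × 7.472/100 ≈ 1643.
Year 2007: gap = -1.6 × (5.95 - 5.05) = -1.44%, loss ≈ 21987 × 1.44/100 ≈ 317.
Total lost output = 777 + 1632 + 728 + 1643 + 317 = 5097 billion.

$5,097 billion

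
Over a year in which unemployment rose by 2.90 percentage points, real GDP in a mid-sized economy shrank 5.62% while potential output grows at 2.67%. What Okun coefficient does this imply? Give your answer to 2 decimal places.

Growth form: g_Y = g_Y* - β × Δu, so β = (g_Y* - g_Y)/Δu.
β = (2.67 + 5.62)/2.90 = 8.29/2.90 = 2.86.

β ≈ 2.86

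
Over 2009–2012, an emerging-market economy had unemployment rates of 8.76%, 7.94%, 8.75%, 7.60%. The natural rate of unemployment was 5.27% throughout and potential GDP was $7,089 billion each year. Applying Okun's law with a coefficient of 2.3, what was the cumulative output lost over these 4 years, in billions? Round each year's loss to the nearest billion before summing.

Year 2009: gap = -2.3 × (8.76 - 5.27) = -8.027%, loss ≈ 7089 × 8.027/100 ≈ 569.
Year 2010: gap = -2.3 × (7.94 - 5.27) = -6.141%, loss ≈ 7089 × 6.141/100 ≈ 435.
Year 2011: gap = -2.3 × (8.75 - 5.27) = -8.004%, loss ≈ 7089 × 8.004/100 ≈ 567.
Year 2012: gap = -2.3 × (7.6 - 5.27) = -5.359%, loss ≈ 7089 × 5.359/100 ≈ 380.
Total lost output = 569 + 435 + 567 + 380 = 1951 billion.

$1,951 billion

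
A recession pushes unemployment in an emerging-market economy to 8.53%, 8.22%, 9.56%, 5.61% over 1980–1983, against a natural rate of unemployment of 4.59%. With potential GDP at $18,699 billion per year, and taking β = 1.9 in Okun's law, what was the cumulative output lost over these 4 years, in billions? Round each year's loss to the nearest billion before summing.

Year 1980: gap = -1.9 × (8.53 - 4.59) = -7.486%, loss ≈ 18699 × 7.486/100 ≈ 1400.
Year 1981: gap = -1.9 × (8.22 - 4.59) = -6.897%, loss ≈ 18699 × 6.897/100 ≈ 1290.
Year 1982: gap = -1.9 × (9.56 - 4.59) = -9.443%, loss ≈ 18699 × 9.443/100 ≈ 1766.
Year 1983: gap = -1.9 × (5.61 - 4.59) = -1.938%, loss ≈ 18699 × 1.938/100 ≈ 362.
Total lost output = 1400 + 1290 + 1766 + 362 = 4818 billion.

$4,818 billion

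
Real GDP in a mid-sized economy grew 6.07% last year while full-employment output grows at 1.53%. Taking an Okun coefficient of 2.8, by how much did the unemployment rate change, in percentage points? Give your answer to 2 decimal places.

-1.62 percentage points

Growth-rate Okun's law: g_Y = g_Y* - β × Δu, so Δu = (g_Y* - g_Y)/β.
Δu = (1.53 - 6.07)/2.8 = -4.54/2.8 = -1.62 percentage points.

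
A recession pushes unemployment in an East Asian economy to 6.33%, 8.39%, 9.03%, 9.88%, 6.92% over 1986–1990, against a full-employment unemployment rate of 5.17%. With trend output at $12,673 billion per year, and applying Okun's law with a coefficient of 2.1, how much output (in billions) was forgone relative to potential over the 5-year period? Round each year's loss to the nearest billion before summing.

$3,912 billion

Year 1986: gap = -2.1 × (6.33 - 5.17) = -2.436%, loss ≈ 12673 × 2.436/100 ≈ 309.
Year 1987: gap = -2.1 × (8.39 - 5.17) = -6.762%, loss ≈ 12673 × 6.762/100 ≈ 857.
Year 1988: gap = -2.1 × (9.03 - 5.17) = -8.106%, loss ≈ 12673 × 8.106/100 ≈ 1027.
Year 1989: gap = -2.1 × (9.88 - 5.17) = -9.891%, loss ≈ 12673 × 9.891/100 ≈ 1253.
Year 1990: gap = -2.1 × (6.92 - 5.17) = -3.675%, loss ≈ 12673 × 3.675/100 ≈ 466.
Total lost output = 309 + 857 + 1027 + 1253 + 466 = 3912 billion.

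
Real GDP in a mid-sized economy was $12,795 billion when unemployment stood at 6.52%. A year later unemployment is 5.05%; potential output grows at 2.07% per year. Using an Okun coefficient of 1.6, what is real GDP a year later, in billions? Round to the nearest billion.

Δu = 5.05 - 6.52 = -1.47 points.
Okun's law (growth form): g_Y = g_Y* - β × Δu = 2.07 - 1.6 × (-1.47) = 2.07 + 2.352 = 4.422%.
Real GDP in the next year = 12795 × (1 + 4.422/100) = 12795 × 1.04422 ≈ 13361 billion.

$13,361 billion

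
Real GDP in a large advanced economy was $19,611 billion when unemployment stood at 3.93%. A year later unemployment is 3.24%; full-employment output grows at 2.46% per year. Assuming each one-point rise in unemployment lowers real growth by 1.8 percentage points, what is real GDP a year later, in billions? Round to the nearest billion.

$20,337 billion

Δu = 3.24 - 3.93 = -0.69 points.
Okun's law (growth form): g_Y = g_Y* - β × Δu = 2.46 - 1.8 × (-0.69) = 2.46 + 1.242 = 3.702%.
Real GDP in the next year = 19611 × (1 + 3.702/100) = 19611 × 1.03702 ≈ 20337 billion.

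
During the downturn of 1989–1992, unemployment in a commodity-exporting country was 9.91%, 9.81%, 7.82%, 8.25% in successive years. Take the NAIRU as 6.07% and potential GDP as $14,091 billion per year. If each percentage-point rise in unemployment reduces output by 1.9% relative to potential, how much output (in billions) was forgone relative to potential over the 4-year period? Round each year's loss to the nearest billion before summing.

Year 1989: gap = -1.9 × (9.91 - 6.07) = -7.296%, loss ≈ 14091 × 7.296/100 ≈ 1028.
Year 1990: gap = -1.9 × (9.81 - 6.07) = -7.106%, loss ≈ 14091 × 7.106/100 ≈ 1001.
Year 1991: gap = -1.9 × (7.82 - 6.07) = -3.325%, loss ≈ 14091 × 3.325/100 ≈ 469.
Year 1992: gap = -1.9 × (8.25 - 6.07) = -4.142%, loss ≈ 14091 × 4.142/100 ≈ 584.
Total lost output = 1028 + 1001 + 469 + 584 = 3082 billion.

$3,082 billion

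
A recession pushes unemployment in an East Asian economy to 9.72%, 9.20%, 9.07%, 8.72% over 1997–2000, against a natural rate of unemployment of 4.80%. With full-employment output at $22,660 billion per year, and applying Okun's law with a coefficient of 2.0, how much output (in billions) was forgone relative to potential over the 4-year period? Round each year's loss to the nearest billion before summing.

Year 1997: gap = -2.0 × (9.72 - 4.8) = -9.84%, loss ≈ 22660 × 9.84/100 ≈ 2230.
Year 1998: gap = -2.0 × (9.2 - 4.8) = -8.8%, loss ≈ 22660 × 8.8/100 ≈ 1994.
Year 1999: gap = -2.0 × (9.07 - 4.8) = -8.54%, loss ≈ 22660 × 8.54/100 ≈ 1935.
Year 2000: gap = -2.0 × (8.72 - 4.8) = -7.84%, loss ≈ 22660 × 7.84/100 ≈ 1777.
Total lost output = 2230 + 1994 + 1935 + 1777 = 7936 billion.

$7,936 billion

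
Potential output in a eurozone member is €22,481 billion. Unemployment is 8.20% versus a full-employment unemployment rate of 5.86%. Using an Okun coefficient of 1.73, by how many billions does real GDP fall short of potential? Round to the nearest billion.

Output gap = -1.73 × (8.2 - 5.86) = -1.73 × 2.34 = -4.0482%.
Actual GDP ≈ 22481 × 0.959518 ≈ 21571 billion, so the shortfall is 22481 - 21571 = 910 billion.

€910 billion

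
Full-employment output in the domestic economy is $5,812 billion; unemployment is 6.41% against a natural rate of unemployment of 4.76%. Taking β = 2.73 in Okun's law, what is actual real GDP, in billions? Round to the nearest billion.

Unemployment gap = 6.41 - 4.76 = 1.65 points, so the output gap is -2.73 × 1.65 = -4.5045%.
Actual GDP = 5812 × (1 - 4.5045/100) = 5812 × 0.954955 ≈ 5550 billion.

$5,550 billion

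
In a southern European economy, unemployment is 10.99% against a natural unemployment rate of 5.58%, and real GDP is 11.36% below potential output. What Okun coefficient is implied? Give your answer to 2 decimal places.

β ≈ 2.10

Okun's law: output gap = -β × (u - u*).
-11.36 = -β × (10.99 - 5.58) = -β × 5.41, so β = 11.36/5.41 = 2.10.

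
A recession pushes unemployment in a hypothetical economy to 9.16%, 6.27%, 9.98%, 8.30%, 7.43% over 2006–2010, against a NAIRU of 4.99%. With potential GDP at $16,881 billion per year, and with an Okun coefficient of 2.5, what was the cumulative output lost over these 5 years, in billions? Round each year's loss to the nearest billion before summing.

$6,833 billion

Year 2006: gap = -2.5 × (9.16 - 4.99) = -10.425%, loss ≈ 16881 × 10.425/100 ≈ 1760.
Year 2007: gap = -2.5 × (6.27 - 4.99) = -3.2%, loss ≈ 16881 × 3.2/100 ≈ 540.
Year 2008: gap = -2.5 × (9.98 - 4.99) = -12.475%, loss ≈ 16881 × 12.475/100 ≈ 2106.
Year 2009: gap = -2.5 × (8.3 - 4.99) = -8.275%, loss ≈ 16881 × 8.275/100 ≈ 1397.
Year 2010: gap = -2.5 × (7.43 - 4.99) = -6.1%, loss ≈ 16881 × 6.1/100 ≈ 1030.
Total lost output = 1760 + 540 + 2106 + 1397 + 1030 = 6833 billion.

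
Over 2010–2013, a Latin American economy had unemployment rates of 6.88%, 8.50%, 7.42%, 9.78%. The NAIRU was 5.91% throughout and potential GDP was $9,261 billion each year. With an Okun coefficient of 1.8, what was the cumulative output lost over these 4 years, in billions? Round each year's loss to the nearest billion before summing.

Year 2010: gap = -1.8 × (6.88 - 5.91) = -1.746%, loss ≈ 9261 × 1.746/100 ≈ 162.
Year 2011: gap = -1.8 × (8.5 - 5.91) = -4.662%, loss ≈ 9261 × 4.662/100 ≈ 432.
Year 2012: gap = -1.8 × (7.42 - 5.91) = -2.718%, loss ≈ 9261 × 2.718/100 ≈ 252.
Year 2013: gap = -1.8 × (9.78 - 5.91) = -6.966%, loss ≈ 9261 × 6.966/100 ≈ 645.
Total lost output = 162 + 432 + 252 + 645 = 1491 billion.

$1,491 billion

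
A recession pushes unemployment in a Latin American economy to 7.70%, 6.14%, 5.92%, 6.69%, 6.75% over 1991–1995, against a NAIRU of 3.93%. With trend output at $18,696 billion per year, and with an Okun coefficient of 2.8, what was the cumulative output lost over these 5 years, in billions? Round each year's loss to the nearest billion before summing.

Year 1991: gap = -2.8 × (7.7 - 3.93) = -10.556%, loss ≈ 18696 × 10.556/100 ≈ 1974.
Year 1992: gap = -2.8 × (6.14 - 3.93) = -6.188%, loss ≈ 18696 × 6.188/100 ≈ 1157.
Year 1993: gap = -2.8 × (5.92 - 3.93) = -5.572%, loss ≈ 18696 × 5.572/100 ≈ 1042.
Year 1994: gap = -2.8 × (6.69 - 3.93) = -7.728%, loss ≈ 18696 × 7.728/100 ≈ 1445.
Year 1995: gap = -2.8 × (6.75 - 3.93) = -7.896%, loss ≈ 18696 × 7.896/100 ≈ 1476.
Total lost output = 1974 + 1157 + 1042 + 1445 + 1476 = 7094 billion.

$7,094 billion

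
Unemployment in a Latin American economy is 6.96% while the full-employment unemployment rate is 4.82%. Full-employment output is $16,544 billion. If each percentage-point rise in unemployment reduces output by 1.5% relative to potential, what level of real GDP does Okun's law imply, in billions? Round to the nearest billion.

Unemployment gap = 6.96 - 4.82 = 2.14 points, so the output gap is -1.5 × 2.14 = -3.21%.
Actual GDP = 16544 × (1 - 3.21/100) = 16544 × 0.9679 ≈ 16013 billion.

$16,013 billion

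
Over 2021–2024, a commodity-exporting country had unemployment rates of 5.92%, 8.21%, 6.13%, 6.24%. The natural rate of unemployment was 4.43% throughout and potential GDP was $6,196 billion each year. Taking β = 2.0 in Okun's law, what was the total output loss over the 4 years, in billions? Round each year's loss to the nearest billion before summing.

$1,088 billion

Year 2021: gap = -2.0 × (5.92 - 4.43) = -2.98%, loss ≈ 6196 × 2.98/100 ≈ 185.
Year 2022: gap = -2.0 × (8.21 - 4.43) = -7.56%, loss ≈ 6196 × 7.56/100 ≈ 468.
Year 2023: gap = -2.0 × (6.13 - 4.43) = -3.4%, loss ≈ 6196 × 3.4/100 ≈ 211.
Year 2024: gap = -2.0 × (6.24 - 4.43) = -3.62%, loss ≈ 6196 × 3.62/100 ≈ 224.
Total lost output = 185 + 468 + 211 + 224 = 1088 billion.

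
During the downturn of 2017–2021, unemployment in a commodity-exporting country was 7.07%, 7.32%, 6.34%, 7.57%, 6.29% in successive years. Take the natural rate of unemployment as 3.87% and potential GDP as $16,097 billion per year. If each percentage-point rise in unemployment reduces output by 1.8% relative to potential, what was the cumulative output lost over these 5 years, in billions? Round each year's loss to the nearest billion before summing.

$4,416 billion

Year 2017: gap = -1.8 × (7.07 - 3.87) = -5.76%, loss ≈ 16097 × 5.76/100 ≈ 927.
Year 2018: gap = -1.8 × (7.32 - 3.87) = -6.21%, loss ≈ 16097 × 6.21/100 ≈ 1000.
Year 2019: gap = -1.8 × (6.34 - 3.87) = -4.446%, loss ≈ 16097 × 4.446/100 ≈ 716.
Year 2020: gap = -1.8 × (7.57 - 3.87) = -6.66%, loss ≈ 16097 × 6.66/100 ≈ 1072.
Year 2021: gap = -1.8 × (6.29 - 3.87) = -4.356%, loss ≈ 16097 × 4.356/100 ≈ 701.
Total lost output = 927 + 1000 + 716 + 1072 + 701 = 4416 billion.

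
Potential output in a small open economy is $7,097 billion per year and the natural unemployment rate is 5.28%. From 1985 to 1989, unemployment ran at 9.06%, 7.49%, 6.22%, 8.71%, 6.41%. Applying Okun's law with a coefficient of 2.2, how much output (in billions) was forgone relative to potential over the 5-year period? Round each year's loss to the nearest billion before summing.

Year 1985: gap = -2.2 × (9.06 - 5.28) = -8.316%, loss ≈ 7097 × 8.316/100 ≈ 590.
Year 1986: gap = -2.2 × (7.49 - 5.28) = -4.862%, loss ≈ 7097 × 4.862/100 ≈ 345.
Year 1987: gap = -2.2 × (6.22 - 5.28) = -2.068%, loss ≈ 7097 × 2.068/100 ≈ 147.
Year 1988: gap = -2.2 × (8.71 - 5.28) = -7.546%, loss ≈ 7097 × 7.546/100 ≈ 536.
Year 1989: gap = -2.2 × (6.41 - 5.28) = -2.486%, loss ≈ 7097 × 2.486/100 ≈ 176.
Total lost output = 590 + 345 + 147 + 536 + 176 = 1794 billion.

$1,794 billion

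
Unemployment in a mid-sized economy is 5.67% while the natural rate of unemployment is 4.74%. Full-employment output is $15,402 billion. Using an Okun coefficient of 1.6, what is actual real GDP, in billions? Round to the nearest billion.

Unemployment gap = 5.67 - 4.74 = 0.93 points, so the output gap is -1.6 × 0.93 = -1.488%.
Actual GDP = 15402 × (1 - 1.488/100) = 15402 × 0.98512 ≈ 15173 billion.

$15,173 billion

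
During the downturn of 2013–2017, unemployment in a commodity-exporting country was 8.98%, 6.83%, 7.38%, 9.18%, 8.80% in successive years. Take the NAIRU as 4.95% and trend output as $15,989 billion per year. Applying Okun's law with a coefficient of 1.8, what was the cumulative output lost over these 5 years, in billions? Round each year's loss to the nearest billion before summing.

Year 2013: gap = -1.8 × (8.98 - 4.95) = -7.254%, loss ≈ 15989 × 7.254/100 ≈ 1160.
Year 2014: gap = -1.8 × (6.83 - 4.95) = -3.384%, loss ≈ 15989 × 3.384/100 ≈ 541.
Year 2015: gap = -1.8 × (7.38 - 4.95) = -4.374%, loss ≈ 15989 × 4.374/100 ≈ 699.
Year 2016: gap = -1.8 × (9.18 - 4.95) = -7.614%, loss ≈ 15989 × 7.614/100 ≈ 1217.
Year 2017: gap = -1.8 × (8.8 - 4.95) = -6.93%, loss ≈ 15989 × 6.93/100 ≈ 1108.
Total lost output = 1160 + 541 + 699 + 1217 + 1108 = 4725 billion.

$4,725 billion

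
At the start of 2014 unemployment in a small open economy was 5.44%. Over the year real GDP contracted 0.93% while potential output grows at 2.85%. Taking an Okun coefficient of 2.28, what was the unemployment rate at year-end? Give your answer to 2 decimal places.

Growth-rate Okun's law: g_Y = g_Y* - β × Δu, so Δu = (g_Y* - g_Y)/β.
Δu = (2.85 + 0.93)/2.28 = 3.78/2.28 = 1.66 percentage points.
Year-end unemployment = 5.44 + 1.66 = 7.10%.

7.10%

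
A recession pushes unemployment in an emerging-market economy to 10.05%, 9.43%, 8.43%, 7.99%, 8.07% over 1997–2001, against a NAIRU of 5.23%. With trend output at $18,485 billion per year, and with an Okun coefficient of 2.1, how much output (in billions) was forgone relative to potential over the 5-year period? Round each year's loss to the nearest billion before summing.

$6,916 billion

Year 1997: gap = -2.1 × (10.05 - 5.23) = -10.122%, loss ≈ 18485 × 10.122/100 ≈ 1871.
Year 1998: gap = -2.1 × (9.43 - 5.23) = -8.82%, loss ≈ 18485 × 8.82/100 ≈ 1630.
Year 1999: gap = -2.1 × (8.43 - 5.23) = -6.72%, loss ≈ 18485 × 6.72/100 ≈ 1242.
Year 2000: gap = -2.1 × (7.99 - 5.23) = -5.796%, loss ≈ 18485 × 5.796/100 ≈ 1071.
Year 2001: gap = -2.1 × (8.07 - 5.23) = -5.964%, loss ≈ 18485 × 5.964/100 ≈ 1102.
Total lost output = 1871 + 1630 + 1242 + 1071 + 1102 = 6916 billion.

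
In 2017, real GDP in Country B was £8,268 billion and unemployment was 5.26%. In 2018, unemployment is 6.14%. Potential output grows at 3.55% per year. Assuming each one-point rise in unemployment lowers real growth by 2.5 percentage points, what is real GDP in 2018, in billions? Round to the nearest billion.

Δu = 6.14 - 5.26 = 0.88 points.
Okun's law (growth form): g_Y = g_Y* - β × Δu = 3.55 - 2.5 × (0.88) = 3.55 - 2.2 = 1.35%.
Real GDP in the next year = 8268 × (1 + 1.35/100) = 8268 × 1.0135 ≈ 8380 billion.

£8,380 billion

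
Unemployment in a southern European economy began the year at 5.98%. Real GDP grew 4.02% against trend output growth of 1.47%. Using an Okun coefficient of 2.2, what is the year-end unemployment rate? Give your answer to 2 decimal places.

4.82%

Growth-rate Okun's law: g_Y = g_Y* - β × Δu, so Δu = (g_Y* - g_Y)/β.
Δu = (1.47 - 4.02)/2.2 = -2.55/2.2 = -1.16 percentage points.
Year-end unemployment = 5.98 - 1.16 = 4.82%.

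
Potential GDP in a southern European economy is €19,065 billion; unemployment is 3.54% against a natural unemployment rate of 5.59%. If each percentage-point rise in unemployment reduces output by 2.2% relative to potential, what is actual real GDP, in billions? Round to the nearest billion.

€19,925 billion

Unemployment gap = 3.54 - 5.59 = -2.05 points, so the output gap is -2.2 × (-2.05) = 4.51%.
Actual GDP = 19065 × (1 + 4.51/100) = 19065 × 1.0451 ≈ 19925 billion.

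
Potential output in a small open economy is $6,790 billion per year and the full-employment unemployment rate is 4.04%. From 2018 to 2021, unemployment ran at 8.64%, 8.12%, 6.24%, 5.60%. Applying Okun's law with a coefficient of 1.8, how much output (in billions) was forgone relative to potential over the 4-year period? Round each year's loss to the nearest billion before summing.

$1,521 billion

Year 2018: gap = -1.8 × (8.64 - 4.04) = -8.28%, loss ≈ 6790 × 8.28/100 ≈ 562.
Year 2019: gap = -1.8 × (8.12 - 4.04) = -7.344%, loss ≈ 6790 × 7.344/100 ≈ 499.
Year 2020: gap = -1.8 × (6.24 - 4.04) = -3.96%, loss ≈ 6790 × 3.96/100 ≈ 269.
Year 2021: gap = -1.8 × (5.6 - 4.04) = -2.808%, loss ≈ 6790 × 2.808/100 ≈ 191.
Total lost output = 562 + 499 + 269 + 191 = 1521 billion.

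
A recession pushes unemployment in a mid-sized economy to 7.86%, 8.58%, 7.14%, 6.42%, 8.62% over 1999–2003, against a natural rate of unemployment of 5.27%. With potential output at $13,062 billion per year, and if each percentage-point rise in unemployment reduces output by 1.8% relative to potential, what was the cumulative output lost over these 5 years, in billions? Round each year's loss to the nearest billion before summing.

$2,885 billion

Year 1999: gap = -1.8 × (7.86 - 5.27) = -4.662%, loss ≈ 13062 × 4.662/100 ≈ 609.
Year 2000: gap = -1.8 × (8.58 - 5.27) = -5.958%, loss ≈ 13062 × 5.958/100 ≈ 778.
Year 2001: gap = -1.8 × (7.14 - 5.27) = -3.366%, loss ≈ 13062 × 3.366/100 ≈ 440.
Year 2002: gap = -1.8 × (6.42 - 5.27) = -2.07%, loss ≈ 13062 × 2.07/100 ≈ 270.
Year 2003: gap = -1.8 × (8.62 - 5.27) = -6.03%, loss ≈ 13062 × 6.03/100 ≈ 788.
Total lost output = 609 + 778 + 440 + 270 + 788 = 2885 billion.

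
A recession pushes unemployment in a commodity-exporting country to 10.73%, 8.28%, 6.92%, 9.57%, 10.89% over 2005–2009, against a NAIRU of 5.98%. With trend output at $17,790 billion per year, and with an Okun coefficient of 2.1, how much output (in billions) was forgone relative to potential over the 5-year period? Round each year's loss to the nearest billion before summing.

Year 2005: gap = -2.1 × (10.73 - 5.98) = -9.975%, loss ≈ 17790 × 9.975/100 ≈ 1775.
Year 2006: gap = -2.1 × (8.28 - 5.98) = -4.83%, loss ≈ 17790 × 4.83/100 ≈ 859.
Year 2007: gap = -2.1 × (6.92 - 5.98) = -1.974%, loss ≈ 17790 × 1.974/100 ≈ 351.
Year 2008: gap = -2.1 × (9.57 - 5.98) = -7.539%, loss ≈ 17790 × 7.539/100 ≈ 1341.
Year 2009: gap = -2.1 × (10.89 - 5.98) = -10.311%, loss ≈ 17790 × 10.311/100 ≈ 1834.
Total lost output = 1775 + 859 + 351 + 1341 + 1834 = 6160 billion.

$6,160 billion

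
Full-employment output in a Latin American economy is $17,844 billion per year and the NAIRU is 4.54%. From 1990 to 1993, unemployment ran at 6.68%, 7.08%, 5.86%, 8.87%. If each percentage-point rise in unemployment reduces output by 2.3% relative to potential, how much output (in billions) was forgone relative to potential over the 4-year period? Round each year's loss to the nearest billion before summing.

$4,239 billion

Year 1990: gap = -2.3 × (6.68 - 4.54) = -4.922%, loss ≈ 17844 × 4.922/100 ≈ 878.
Year 1991: gap = -2.3 × (7.08 - 4.54) = -5.842%, loss ≈ 17844 × 5.842/100 ≈ 1042.
Year 1992: gap = -2.3 × (5.86 - 4.54) = -3.036%, loss ≈ 17844 × 3.036/100 ≈ 542.
Year 1993: gap = -2.3 × (8.87 - 4.54) = -9.959%, loss ≈ 17844 × 9.959/100 ≈ 1777.
Total lost output = 878 + 1042 + 542 + 1777 = 4239 billion.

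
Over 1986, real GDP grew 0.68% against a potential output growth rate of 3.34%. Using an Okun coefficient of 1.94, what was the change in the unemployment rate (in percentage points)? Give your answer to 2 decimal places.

1.37 percentage points

Growth-rate Okun's law: g_Y = g_Y* - β × Δu, so Δu = (g_Y* - g_Y)/β.
Δu = (3.34 - 0.68)/1.94 = 2.66/1.94 = 1.37 percentage points.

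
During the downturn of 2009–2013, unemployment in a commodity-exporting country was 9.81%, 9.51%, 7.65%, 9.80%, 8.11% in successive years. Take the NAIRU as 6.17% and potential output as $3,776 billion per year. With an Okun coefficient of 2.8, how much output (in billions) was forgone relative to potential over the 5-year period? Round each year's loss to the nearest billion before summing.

$1,483 billion

Year 2009: gap = -2.8 × (9.81 - 6.17) = -10.192%, loss ≈ 3776 × 10.192/100 ≈ 385.
Year 2010: gap = -2.8 × (9.51 - 6.17) = -9.352%, loss ≈ 3776 × 9.352/100 ≈ 353.
Year 2011: gap = -2.8 × (7.65 - 6.17) = -4.144%, loss ≈ 3776 × 4.144/100 ≈ 156.
Year 2012: gap = -2.8 × (9.8 - 6.17) = -10.164%, loss ≈ 3776 × 10.164/100 ≈ 384.
Year 2013: gap = -2.8 × (8.11 - 6.17) = -5.432%, loss ≈ 3776 × 5.432/100 ≈ 205.
Total lost output = 385 + 353 + 156 + 384 + 205 = 1483 billion.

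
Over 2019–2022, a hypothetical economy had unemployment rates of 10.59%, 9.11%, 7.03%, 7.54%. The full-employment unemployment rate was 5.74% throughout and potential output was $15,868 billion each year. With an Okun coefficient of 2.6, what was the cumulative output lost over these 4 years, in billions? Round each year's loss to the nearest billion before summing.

Year 2019: gap = -2.6 × (10.59 - 5.74) = -12.61%, loss ≈ 15868 × 12.61/100 ≈ 2001.
Year 2020: gap = -2.6 × (9.11 - 5.74) = -8.762%, loss ≈ 15868 × 8.762/100 ≈ 1390.
Year 2021: gap = -2.6 × (7.03 - 5.74) = -3.354%, loss ≈ 15868 × 3.354/100 ≈ 532.
Year 2022: gap = -2.6 × (7.54 - 5.74) = -4.68%, loss ≈ 15868 × 4.68/100 ≈ 743.
Total lost output = 2001 + 1390 + 532 + 743 = 4666 billion.

$4,666 billion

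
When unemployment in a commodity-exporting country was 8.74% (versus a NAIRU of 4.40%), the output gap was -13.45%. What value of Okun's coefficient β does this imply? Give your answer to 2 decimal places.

Okun's law: output gap = -β × (u - u*).
-13.45 = -β × (8.74 - 4.4) = -β × 4.34, so β = 13.45/4.34 = 3.10.

β ≈ 3.10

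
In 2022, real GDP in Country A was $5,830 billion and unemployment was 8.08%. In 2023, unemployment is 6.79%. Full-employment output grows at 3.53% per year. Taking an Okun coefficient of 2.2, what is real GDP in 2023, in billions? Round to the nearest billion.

Δu = 6.79 - 8.08 = -1.29 points.
Okun's law (growth form): g_Y = g_Y* - β × Δu = 3.53 - 2.2 × (-1.29) = 3.53 + 2.838 = 6.368%.
Real GDP in the next year = 5830 × (1 + 6.368/100) = 5830 × 1.06368 ≈ 6201 billion.

$6,201 billion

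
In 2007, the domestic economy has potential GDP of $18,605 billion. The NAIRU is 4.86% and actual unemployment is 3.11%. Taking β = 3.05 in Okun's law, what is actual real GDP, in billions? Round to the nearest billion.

Unemployment gap = 3.11 - 4.86 = -1.75 points, so the output gap is -3.05 × (-1.75) = 5.3375%.
Actual GDP = 18605 × (1 + 5.3375/100) = 18605 × 1.053375 ≈ 19598 billion.

$19,598 billion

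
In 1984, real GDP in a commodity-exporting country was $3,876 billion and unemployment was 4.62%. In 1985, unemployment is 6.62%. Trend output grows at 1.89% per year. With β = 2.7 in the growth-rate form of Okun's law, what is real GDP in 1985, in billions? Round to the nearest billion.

$3,740 billion

Δu = 6.62 - 4.62 = 2 points.
Okun's law (growth form): g_Y = g_Y* - β × Δu = 1.89 - 2.7 × (2.00) = 1.89 - 5.4 = -3.51%.
Real GDP in the next year = 3876 × (1 - 3.51/100) = 3876 × 0.9649 ≈ 3740 billion.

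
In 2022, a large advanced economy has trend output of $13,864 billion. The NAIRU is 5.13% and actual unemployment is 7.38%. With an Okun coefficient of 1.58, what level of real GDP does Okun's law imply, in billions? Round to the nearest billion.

$13,371 billion

Unemployment gap = 7.38 - 5.13 = 2.25 points, so the output gap is -1.58 × 2.25 = -3.555%.
Actual GDP = 13864 × (1 - 3.555/100) = 13864 × 0.96445 ≈ 13371 billion.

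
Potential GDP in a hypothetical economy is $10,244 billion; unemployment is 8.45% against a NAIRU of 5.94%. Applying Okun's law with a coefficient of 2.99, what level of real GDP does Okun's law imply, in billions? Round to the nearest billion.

Unemployment gap = 8.45 - 5.94 = 2.51 points, so the output gap is -2.99 × 2.51 = -7.5049%.
Actual GDP = 10244 × (1 - 7.5049/100) = 10244 × 0.924951 ≈ 9475 billion.

$9,475 billion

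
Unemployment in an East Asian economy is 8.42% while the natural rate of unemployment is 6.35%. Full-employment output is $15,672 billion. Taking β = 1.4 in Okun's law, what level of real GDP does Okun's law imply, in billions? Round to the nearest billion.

$15,218 billion

Unemployment gap = 8.42 - 6.35 = 2.07 points, so the output gap is -1.4 × 2.07 = -2.898%.
Actual GDP = 15672 × (1 - 2.898/100) = 15672 × 0.97102 ≈ 15218 billion.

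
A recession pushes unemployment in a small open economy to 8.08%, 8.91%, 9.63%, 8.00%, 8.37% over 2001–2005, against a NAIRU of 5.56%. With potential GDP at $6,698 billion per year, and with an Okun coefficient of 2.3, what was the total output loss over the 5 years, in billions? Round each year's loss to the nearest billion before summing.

$2,340 billion

Year 2001: gap = -2.3 × (8.08 - 5.56) = -5.796%, loss ≈ 6698 × 5.796/100 ≈ 388.
Year 2002: gap = -2.3 × (8.91 - 5.56) = -7.705%, loss ≈ 6698 × 7.705/100 ≈ 516.
Year 2003: gap = -2.3 × (9.63 - 5.56) = -9.361%, loss ≈ 6698 × 9.361/100 ≈ 627.
Year 2004: gap = -2.3 × (8 - 5.56) = -5.612%, loss ≈ 6698 × 5.612/100 ≈ 376.
Year 2005: gap = -2.3 × (8.37 - 5.56) = -6.463%, loss ≈ 6698 × 6.463/100 ≈ 433.
Total lost output = 388 + 516 + 627 + 376 + 433 = 2340 billion.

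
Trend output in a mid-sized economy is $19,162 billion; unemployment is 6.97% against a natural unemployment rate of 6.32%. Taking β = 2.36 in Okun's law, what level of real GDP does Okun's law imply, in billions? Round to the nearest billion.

Unemployment gap = 6.97 - 6.32 = 0.65 points, so the output gap is -2.36 × 0.65 = -1.534%.
Actual GDP = 19162 × (1 - 1.534/100) = 19162 × 0.98466 ≈ 18868 billion.

$18,868 billion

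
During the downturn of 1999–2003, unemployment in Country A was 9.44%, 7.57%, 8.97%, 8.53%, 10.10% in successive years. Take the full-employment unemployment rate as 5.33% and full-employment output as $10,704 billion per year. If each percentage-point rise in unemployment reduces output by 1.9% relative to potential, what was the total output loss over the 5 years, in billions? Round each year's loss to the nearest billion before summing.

$3,653 billion

Year 1999: gap = -1.9 × (9.44 - 5.33) = -7.809%, loss ≈ 10704 × 7.809/100 ≈ 836.
Year 2000: gap = -1.9 × (7.57 - 5.33) = -4.256%, loss ≈ 10704 × 4.256/100 ≈ 456.
Year 2001: gap = -1.9 × (8.97 - 5.33) = -6.916%, loss ≈ 10704 × 6.916/100 ≈ 740.
Year 2002: gap = -1.9 × (8.53 - 5.33) = -6.08%, loss ≈ 10704 × 6.08/100 ≈ 651.
Year 2003: gap = -1.9 × (10.1 - 5.33) = -9.063%, loss ≈ 10704 × 9.063/100 ≈ 970.
Total lost output = 836 + 456 + 740 + 651 + 970 = 3653 billion.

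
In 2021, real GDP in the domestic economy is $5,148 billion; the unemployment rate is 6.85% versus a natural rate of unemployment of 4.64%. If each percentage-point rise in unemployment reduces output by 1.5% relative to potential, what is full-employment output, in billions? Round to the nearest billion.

Unemployment gap = 6.85 - 4.64 = 2.21 points, so output gap = -1.5 × 2.21 = -3.315%.
Since Y = Y* × (1 + gap/100), Y* = 5148/0.96685 ≈ 5325 billion.

$5,325 billion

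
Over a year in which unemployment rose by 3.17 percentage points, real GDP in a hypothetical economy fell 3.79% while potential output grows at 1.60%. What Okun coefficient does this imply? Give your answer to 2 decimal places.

Growth form: g_Y = g_Y* - β × Δu, so β = (g_Y* - g_Y)/Δu.
β = (1.6 + 3.79)/3.17 = 5.39/3.17 = 1.70.

β ≈ 1.70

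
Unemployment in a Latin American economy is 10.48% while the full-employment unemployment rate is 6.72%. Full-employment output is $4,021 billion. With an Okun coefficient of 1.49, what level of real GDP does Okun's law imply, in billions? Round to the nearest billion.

$3,796 billion

Unemployment gap = 10.48 - 6.72 = 3.76 points, so the output gap is -1.49 × 3.76 = -5.6024%.
Actual GDP = 4021 × (1 - 5.6024/100) = 4021 × 0.943976 ≈ 3796 billion.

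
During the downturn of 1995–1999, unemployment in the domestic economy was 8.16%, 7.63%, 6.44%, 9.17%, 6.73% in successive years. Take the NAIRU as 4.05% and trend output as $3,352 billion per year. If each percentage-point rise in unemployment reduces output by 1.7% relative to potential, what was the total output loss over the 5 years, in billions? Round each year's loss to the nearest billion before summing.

$1,019 billion

Year 1995: gap = -1.7 × (8.16 - 4.05) = -6.987%, loss ≈ 3352 × 6.987/100 ≈ 234.
Year 1996: gap = -1.7 × (7.63 - 4.05) = -6.086%, loss ≈ 3352 × 6.086/100 ≈ 204.
Year 1997: gap = -1.7 × (6.44 - 4.05) = -4.063%, loss ≈ 3352 × 4.063/100 ≈ 136.
Year 1998: gap = -1.7 × (9.17 - 4.05) = -8.704%, loss ≈ 3352 × 8.704/100 ≈ 292.
Year 1999: gap = -1.7 × (6.73 - 4.05) = -4.556%, loss ≈ 3352 × 4.556/100 ≈ 153.
Total lost output = 234 + 204 + 136 + 292 + 153 = 1019 billion.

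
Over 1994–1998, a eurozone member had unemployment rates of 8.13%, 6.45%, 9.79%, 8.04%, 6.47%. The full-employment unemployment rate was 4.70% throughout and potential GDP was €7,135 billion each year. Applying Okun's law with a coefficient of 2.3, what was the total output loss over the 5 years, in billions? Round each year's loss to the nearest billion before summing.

Year 1994: gap = -2.3 × (8.13 - 4.7) = -7.889%, loss ≈ 7135 × 7.889/100 ≈ 563.
Year 1995: gap = -2.3 × (6.45 - 4.7) = -4.025%, loss ≈ 7135 × 4.025/100 ≈ 287.
Year 1996: gap = -2.3 × (9.79 - 4.7) = -11.707%, loss ≈ 7135 × 11.707/100 ≈ 835.
Year 1997: gap = -2.3 × (8.04 - 4.7) = -7.682%, loss ≈ 7135 × 7.682/100 ≈ 548.
Year 1998: gap = -2.3 × (6.47 - 4.7) = -4.071%, loss ≈ 7135 × 4.071/100 ≈ 290.
Total lost output = 563 + 287 + 835 + 548 + 290 = 2523 billion.

€2,523 billion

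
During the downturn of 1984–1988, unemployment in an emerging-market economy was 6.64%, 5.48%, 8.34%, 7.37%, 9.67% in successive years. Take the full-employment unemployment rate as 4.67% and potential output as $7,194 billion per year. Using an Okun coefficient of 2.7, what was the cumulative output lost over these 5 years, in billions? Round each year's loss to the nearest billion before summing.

$2,748 billion

Year 1984: gap = -2.7 × (6.64 - 4.67) = -5.319%, loss ≈ 7194 × 5.319/100 ≈ 383.
Year 1985: gap = -2.7 × (5.48 - 4.67) = -2.187%, loss ≈ 7194 × 2.187/100 ≈ 157.
Year 1986: gap = -2.7 × (8.34 - 4.67) = -9.909%, loss ≈ 7194 × 9.909/100 ≈ 713.
Year 1987: gap = -2.7 × (7.37 - 4.67) = -7.29%, loss ≈ 7194 × 7.29/100 ≈ 524.
Year 1988: gap = -2.7 × (9.67 - 4.67) = -13.5%, loss ≈ 7194 × 13.5/100 ≈ 971.
Total lost output = 383 + 157 + 713 + 524 + 971 = 2748 billion.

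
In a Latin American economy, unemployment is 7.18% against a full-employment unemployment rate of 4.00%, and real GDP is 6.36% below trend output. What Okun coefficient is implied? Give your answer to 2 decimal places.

Okun's law: output gap = -β × (u - u*).
-6.36 = -β × (7.18 - 4) = -β × 3.18, so β = 6.36/3.18 = 2.00.

β ≈ 2.00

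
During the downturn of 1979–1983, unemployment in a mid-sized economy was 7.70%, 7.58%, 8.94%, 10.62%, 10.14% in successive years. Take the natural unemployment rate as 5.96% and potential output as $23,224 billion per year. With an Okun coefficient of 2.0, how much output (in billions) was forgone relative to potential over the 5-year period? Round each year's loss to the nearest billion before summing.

Year 1979: gap = -2.0 × (7.7 - 5.96) = -3.48%, loss ≈ 23224 × 3.48/100 ≈ 808.
Year 1980: gap = -2.0 × (7.58 - 5.96) = -3.24%, loss ≈ 23224 × 3.24/100 ≈ 752.
Year 1981: gap = -2.0 × (8.94 - 5.96) = -5.96%, loss ≈ 23224 × 5.96/100 ≈ 1384.
Year 1982: gap = -2.0 × (10.62 - 5.96) = -9.32%, loss ≈ 23224 × 9.32/100 ≈ 2164.
Year 1983: gap = -2.0 × (10.14 - 5.96) = -8.36%, loss ≈ 23224 × 8.36/100 ≈ 1942.
Total lost output = 808 + 752 + 1384 + 2164 + 1942 = 7050 billion.

$7,050 billion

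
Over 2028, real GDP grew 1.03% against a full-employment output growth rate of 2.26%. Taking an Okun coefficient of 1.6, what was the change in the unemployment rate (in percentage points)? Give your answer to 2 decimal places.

0.77 percentage points

Growth-rate Okun's law: g_Y = g_Y* - β × Δu, so Δu = (g_Y* - g_Y)/β.
Δu = (2.26 - 1.03)/1.6 = 1.23/1.6 = 0.77 percentage points.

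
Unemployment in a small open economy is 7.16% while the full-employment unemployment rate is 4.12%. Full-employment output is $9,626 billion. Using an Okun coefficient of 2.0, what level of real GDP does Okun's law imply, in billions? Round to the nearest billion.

$9,041 billion

Unemployment gap = 7.16 - 4.12 = 3.04 points, so the output gap is -2 × 3.04 = -6.08%.
Actual GDP = 9626 × (1 - 6.08/100) = 9626 × 0.9392 ≈ 9041 billion.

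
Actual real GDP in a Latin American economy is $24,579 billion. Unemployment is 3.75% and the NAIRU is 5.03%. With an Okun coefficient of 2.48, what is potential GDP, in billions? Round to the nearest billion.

$23,823 billion

Unemployment gap = 3.75 - 5.03 = -1.28 points, so output gap = -2.48 × (-1.28) = 3.1744%.
Since Y = Y* × (1 + gap/100), Y* = 24579/1.031744 ≈ 23823 billion.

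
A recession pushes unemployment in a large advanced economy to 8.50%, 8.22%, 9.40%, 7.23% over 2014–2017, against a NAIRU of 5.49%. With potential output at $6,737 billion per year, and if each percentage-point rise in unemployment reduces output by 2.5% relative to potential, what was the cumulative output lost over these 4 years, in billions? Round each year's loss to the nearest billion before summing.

$1,919 billion

Year 2014: gap = -2.5 × (8.5 - 5.49) = -7.525%, loss ≈ 6737 × 7.525/100 ≈ 507.
Year 2015: gap = -2.5 × (8.22 - 5.49) = -6.825%, loss ≈ 6737 × 6.825/100 ≈ 460.
Year 2016: gap = -2.5 × (9.4 - 5.49) = -9.775%, loss ≈ 6737 × 9.775/100 ≈ 659.
Year 2017: gap = -2.5 × (7.23 - 5.49) = -4.35%, loss ≈ 6737 × 4.35/100 ≈ 293.
Total lost output = 507 + 460 + 659 + 293 = 1919 billion.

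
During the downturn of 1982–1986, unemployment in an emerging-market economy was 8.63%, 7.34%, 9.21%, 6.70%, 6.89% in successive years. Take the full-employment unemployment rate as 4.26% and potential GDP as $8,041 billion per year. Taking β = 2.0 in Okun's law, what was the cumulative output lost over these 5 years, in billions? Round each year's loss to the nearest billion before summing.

Year 1982: gap = -2.0 × (8.63 - 4.26) = -8.74%, loss ≈ 8041 × 8.74/100 ≈ 703.
Year 1983: gap = -2.0 × (7.34 - 4.26) = -6.16%, loss ≈ 8041 × 6.16/100 ≈ 495.
Year 1984: gap = -2.0 × (9.21 - 4.26) = -9.9%, loss ≈ 8041 × 9.9/100 ≈ 796.
Year 1985: gap = -2.0 × (6.7 - 4.26) = -4.88%, loss ≈ 8041 × 4.88/100 ≈ 392.
Year 1986: gap = -2.0 × (6.89 - 4.26) = -5.26%, loss ≈ 8041 × 5.26/100 ≈ 423.
Total lost output = 703 + 495 + 796 + 392 + 423 = 2809 billion.

$2,809 billion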